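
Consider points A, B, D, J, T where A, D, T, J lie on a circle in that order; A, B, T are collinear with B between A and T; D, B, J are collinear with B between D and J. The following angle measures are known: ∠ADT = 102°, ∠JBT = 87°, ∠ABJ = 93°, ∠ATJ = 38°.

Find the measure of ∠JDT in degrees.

1. ∠AJT = 78°  [cyclic ADTJ, opposite ∠D+∠J]
2. ∠JAT = 64°  [△ATJ]
3. ∠JDT = 64°  [same arc TJ]

∠JDT = 64°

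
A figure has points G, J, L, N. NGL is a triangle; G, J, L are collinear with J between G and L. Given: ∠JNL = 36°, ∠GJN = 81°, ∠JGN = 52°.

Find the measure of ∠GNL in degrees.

1. ∠LJN = 99°  [linear pair at J on GL]
2. ∠LGN = 52°  [J on ray GL]
3. ∠JLN = 45°  [△NJL]
4. ∠GLN = 45°  [J on ray LG]
5. ∠GNL = 83°  [△NGL]

∠GNL = 83°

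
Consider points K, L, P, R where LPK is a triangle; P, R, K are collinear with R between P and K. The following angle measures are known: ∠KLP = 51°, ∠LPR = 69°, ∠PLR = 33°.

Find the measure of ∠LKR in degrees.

1. ∠KPL = 69°  [R on ray PK]
2. ∠LKP = 60°  [△LPK]
3. ∠LKR = 60°  [R on ray KP]

∠LKR = 60°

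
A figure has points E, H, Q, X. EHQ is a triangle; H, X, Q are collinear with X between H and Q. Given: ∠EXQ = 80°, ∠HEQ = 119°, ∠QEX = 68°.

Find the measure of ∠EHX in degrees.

∠EHX = 29°

1. ∠EQX = 32°  [△EXQ]
2. ∠EQH = 32°  [X on ray QH]
3. ∠EHQ = 29°  [△EHQ]
4. ∠EHX = 29°  [X on ray HQ]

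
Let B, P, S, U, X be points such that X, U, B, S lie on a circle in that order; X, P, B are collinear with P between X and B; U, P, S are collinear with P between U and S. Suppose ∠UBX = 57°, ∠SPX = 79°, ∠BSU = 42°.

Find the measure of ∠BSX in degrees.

∠BSX = 99°

1. ∠USX = 57°  [same arc XU]
2. ∠BPS = 101°  [linear pair at P on XB]
3. ∠BXS = 44°  [△XPS]
4. ∠SBX = 37°  [△BPS]
5. ∠BSX = 99°  [△XBS]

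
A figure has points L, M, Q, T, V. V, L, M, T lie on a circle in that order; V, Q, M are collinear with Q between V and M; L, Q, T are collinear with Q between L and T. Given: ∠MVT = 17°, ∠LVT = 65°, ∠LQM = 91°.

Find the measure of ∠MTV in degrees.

1. ∠MLT = 17°  [same arc MT]
2. ∠LMT = 115°  [cyclic VLMT, opposite ∠V+∠M]
3. ∠TQV = 91°  [vertical angles at Q]
4. ∠LTM = 48°  [△LMT]
5. ∠MQT = 89°  [linear pair at Q on VM]
6. ∠TMV = 43°  [△MQT]
7. ∠MTV = 120°  [△VMT]

∠MTV = 120°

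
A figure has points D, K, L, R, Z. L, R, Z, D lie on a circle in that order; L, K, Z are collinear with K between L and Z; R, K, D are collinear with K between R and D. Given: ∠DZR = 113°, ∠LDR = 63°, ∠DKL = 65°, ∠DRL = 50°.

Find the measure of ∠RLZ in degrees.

∠RLZ = 15°

1. ∠RKZ = 65°  [vertical angles at K]
2. ∠LKR = 115°  [linear pair at K on LZ]
3. ∠RLZ = 15°  [△LKR]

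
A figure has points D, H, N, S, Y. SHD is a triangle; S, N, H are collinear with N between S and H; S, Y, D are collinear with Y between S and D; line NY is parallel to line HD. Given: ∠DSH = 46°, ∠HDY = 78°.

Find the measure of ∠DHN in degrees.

∠DHN = 56°

1. ∠HDS = 78°  [Y on ray DS]
2. ∠DHS = 56°  [△SHD]
3. ∠DHN = 56°  [N on ray HS]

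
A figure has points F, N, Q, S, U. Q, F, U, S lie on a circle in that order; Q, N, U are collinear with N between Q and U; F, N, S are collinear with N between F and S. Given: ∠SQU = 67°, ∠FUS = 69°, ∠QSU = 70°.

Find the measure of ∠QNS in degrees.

1. ∠SFU = 67°  [same arc US]
2. ∠QUS = 43°  [△QUS]
3. ∠FSU = 44°  [△FUS]
4. ∠SNU = 93°  [△UNS]
5. ∠QNS = 87°  [linear pair at N on QU]

∠QNS = 87°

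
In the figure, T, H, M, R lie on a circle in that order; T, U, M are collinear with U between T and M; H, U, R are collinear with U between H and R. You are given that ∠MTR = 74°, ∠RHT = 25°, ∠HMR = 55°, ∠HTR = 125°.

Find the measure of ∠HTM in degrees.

1. ∠MHR = 74°  [same arc MR]
2. ∠HRM = 51°  [△HMR]
3. ∠HTM = 51°  [same arc HM]

∠HTM = 51°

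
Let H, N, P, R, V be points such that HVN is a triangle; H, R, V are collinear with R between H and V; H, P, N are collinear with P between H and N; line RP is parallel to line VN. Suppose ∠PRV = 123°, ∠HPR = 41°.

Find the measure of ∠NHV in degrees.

1. ∠HRP = 57°  [linear pair at R on HV]
2. ∠PHR = 82°  [△HRP]
3. ∠NHV = 82°  [R on HV, P on HN]

∠NHV = 82°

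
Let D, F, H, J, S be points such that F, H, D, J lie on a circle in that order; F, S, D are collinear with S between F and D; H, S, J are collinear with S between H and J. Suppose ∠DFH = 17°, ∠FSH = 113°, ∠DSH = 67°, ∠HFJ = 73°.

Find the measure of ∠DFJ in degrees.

1. ∠FHJ = 50°  [△FSH]
2. ∠FSJ = 67°  [vertical angles at S]
3. ∠FJH = 57°  [△FHJ]
4. ∠DFJ = 56°  [△FSJ]

∠DFJ = 56°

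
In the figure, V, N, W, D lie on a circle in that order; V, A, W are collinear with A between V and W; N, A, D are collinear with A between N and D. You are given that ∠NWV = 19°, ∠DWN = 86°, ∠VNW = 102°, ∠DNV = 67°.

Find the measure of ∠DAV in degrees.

∠DAV = 126°

1. ∠NDV = 19°  [same arc VN]
2. ∠VDW = 78°  [cyclic VNWD, opposite ∠N+∠D]
3. ∠DWV = 67°  [same arc VD]
4. ∠DVW = 35°  [△VWD]
5. ∠DAV = 126°  [△VAD]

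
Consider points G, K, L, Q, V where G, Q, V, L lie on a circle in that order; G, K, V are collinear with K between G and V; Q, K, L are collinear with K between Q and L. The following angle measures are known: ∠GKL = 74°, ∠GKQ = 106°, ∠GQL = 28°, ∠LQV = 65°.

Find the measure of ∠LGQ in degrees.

∠LGQ = 111°

1. ∠LGV = 65°  [same arc VL]
2. ∠GLQ = 41°  [△GKL]
3. ∠LGQ = 111°  [△GQL]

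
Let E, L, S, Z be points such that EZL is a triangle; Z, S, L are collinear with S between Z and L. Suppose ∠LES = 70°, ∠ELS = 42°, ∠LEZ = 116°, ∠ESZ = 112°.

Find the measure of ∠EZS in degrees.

∠EZS = 22°

1. ∠ELZ = 42°  [S on ray LZ]
2. ∠EZL = 22°  [△EZL]
3. ∠EZS = 22°  [S on ray ZL]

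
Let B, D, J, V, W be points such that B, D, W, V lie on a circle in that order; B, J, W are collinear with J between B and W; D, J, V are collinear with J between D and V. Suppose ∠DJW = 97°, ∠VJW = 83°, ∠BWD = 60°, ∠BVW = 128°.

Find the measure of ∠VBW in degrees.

∠VBW = 23°

1. ∠BJV = 97°  [vertical angles at J]
2. ∠BVD = 60°  [same arc BD]
3. ∠VBW = 23°  [△BJV]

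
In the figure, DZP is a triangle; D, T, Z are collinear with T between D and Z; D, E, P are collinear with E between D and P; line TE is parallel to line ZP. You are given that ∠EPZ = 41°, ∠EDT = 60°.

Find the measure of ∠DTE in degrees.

∠DTE = 79°

1. ∠DPZ = 41°  [E on ray PD]
2. ∠PDZ = 60°  [T on DZ, E on DP]
3. ∠DZP = 79°  [△DZP]
4. ∠DTE = 79°  [TE∥ZP, corresponding at T]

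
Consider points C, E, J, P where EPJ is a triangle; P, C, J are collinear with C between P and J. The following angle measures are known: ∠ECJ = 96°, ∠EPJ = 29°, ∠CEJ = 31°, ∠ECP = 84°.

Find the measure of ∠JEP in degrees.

∠JEP = 98°

1. ∠CJE = 53°  [△ECJ]
2. ∠EJP = 53°  [C on ray JP]
3. ∠JEP = 98°  [△EPJ]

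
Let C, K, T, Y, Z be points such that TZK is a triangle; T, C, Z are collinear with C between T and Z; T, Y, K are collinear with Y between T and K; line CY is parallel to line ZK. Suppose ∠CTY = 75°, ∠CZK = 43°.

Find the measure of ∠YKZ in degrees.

1. ∠KTZ = 75°  [C on TZ, Y on TK]
2. ∠KZT = 43°  [C on ray ZT]
3. ∠TKZ = 62°  [△TZK]
4. ∠YKZ = 62°  [Y on ray KT]

∠YKZ = 62°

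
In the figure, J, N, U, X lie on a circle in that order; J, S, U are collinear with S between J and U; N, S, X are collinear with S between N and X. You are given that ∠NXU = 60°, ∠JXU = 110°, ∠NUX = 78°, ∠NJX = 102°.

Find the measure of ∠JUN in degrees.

∠JUN = 50°

1. ∠NJU = 60°  [same arc NU]
2. ∠JNU = 70°  [cyclic JNUX, opposite ∠N+∠X]
3. ∠JUN = 50°  [△JNU]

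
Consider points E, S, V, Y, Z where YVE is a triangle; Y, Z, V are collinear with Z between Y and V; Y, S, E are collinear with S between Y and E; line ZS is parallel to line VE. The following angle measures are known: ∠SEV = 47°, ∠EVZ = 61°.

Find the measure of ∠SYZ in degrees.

1. ∠VEY = 47°  [S on ray EY]
2. ∠EVY = 61°  [Z on ray VY]
3. ∠EYV = 72°  [△YVE]
4. ∠SYZ = 72°  [Z on YV, S on YE]

∠SYZ = 72°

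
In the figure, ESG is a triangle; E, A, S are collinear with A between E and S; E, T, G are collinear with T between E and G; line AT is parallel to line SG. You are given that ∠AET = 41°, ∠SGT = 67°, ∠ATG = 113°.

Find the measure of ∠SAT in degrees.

∠SAT = 108°

1. ∠ATE = 67°  [linear pair at T on EG]
2. ∠EAT = 72°  [△EAT]
3. ∠SAT = 108°  [linear pair at A on ES]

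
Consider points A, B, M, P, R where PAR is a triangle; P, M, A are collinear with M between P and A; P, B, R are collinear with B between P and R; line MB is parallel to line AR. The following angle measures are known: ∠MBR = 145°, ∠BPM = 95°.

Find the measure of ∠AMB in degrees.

1. ∠MBP = 35°  [linear pair at B on PR]
2. ∠BMP = 50°  [△PMB]
3. ∠AMB = 130°  [linear pair at M on PA]

∠AMB = 130°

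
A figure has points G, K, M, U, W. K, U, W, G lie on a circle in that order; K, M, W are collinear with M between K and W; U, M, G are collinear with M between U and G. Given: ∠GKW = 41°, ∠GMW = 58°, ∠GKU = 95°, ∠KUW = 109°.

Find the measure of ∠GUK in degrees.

∠GUK = 68°

1. ∠GMK = 122°  [linear pair at M on KW]
2. ∠KGU = 17°  [△KMG]
3. ∠GUK = 68°  [△KUG]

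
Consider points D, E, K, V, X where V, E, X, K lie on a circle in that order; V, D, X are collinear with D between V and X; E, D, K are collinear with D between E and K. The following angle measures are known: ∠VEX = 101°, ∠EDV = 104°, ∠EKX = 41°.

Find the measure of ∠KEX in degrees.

1. ∠VKX = 79°  [cyclic VEXK, opposite ∠E+∠K]
2. ∠KDX = 104°  [vertical angles at D]
3. ∠KXV = 35°  [△XDK]
4. ∠KVX = 66°  [△VXK]
5. ∠KEX = 66°  [same arc XK]

∠KEX = 66°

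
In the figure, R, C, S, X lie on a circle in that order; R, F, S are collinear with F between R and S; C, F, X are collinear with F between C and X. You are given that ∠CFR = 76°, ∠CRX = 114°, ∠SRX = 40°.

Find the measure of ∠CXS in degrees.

∠CXS = 74°

1. ∠CSX = 66°  [cyclic RCSX, opposite ∠R+∠S]
2. ∠SCX = 40°  [same arc SX]
3. ∠CXS = 74°  [△CSX]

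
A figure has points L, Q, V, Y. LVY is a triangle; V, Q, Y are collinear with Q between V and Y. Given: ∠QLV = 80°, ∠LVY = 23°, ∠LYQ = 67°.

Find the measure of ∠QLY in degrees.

1. ∠LVQ = 23°  [Q on ray VY]
2. ∠LQV = 77°  [△LVQ]
3. ∠LQY = 103°  [linear pair at Q on VY]
4. ∠QLY = 10°  [△LQY]

∠QLY = 10°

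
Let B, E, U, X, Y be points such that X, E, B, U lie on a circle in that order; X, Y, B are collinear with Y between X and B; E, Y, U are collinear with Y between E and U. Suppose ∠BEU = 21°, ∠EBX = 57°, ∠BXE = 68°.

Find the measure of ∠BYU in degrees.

∠BYU = 78°

1. ∠BXU = 21°  [same arc BU]
2. ∠EUX = 57°  [same arc XE]
3. ∠UYX = 102°  [△XYU]
4. ∠BYU = 78°  [linear pair at Y on XB]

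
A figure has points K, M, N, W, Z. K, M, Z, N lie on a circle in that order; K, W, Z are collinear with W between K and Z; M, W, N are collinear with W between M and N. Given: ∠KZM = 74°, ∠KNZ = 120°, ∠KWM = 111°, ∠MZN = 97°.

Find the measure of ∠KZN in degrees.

∠KZN = 23°

1. ∠KNM = 74°  [same arc KM]
2. ∠MKN = 83°  [cyclic KMZN, opposite ∠K+∠Z]
3. ∠KMN = 23°  [△KMN]
4. ∠KZN = 23°  [same arc KN]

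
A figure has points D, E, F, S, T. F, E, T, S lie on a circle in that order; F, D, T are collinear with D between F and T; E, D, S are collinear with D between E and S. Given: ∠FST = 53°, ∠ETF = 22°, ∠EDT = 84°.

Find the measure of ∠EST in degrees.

∠EST = 31°

1. ∠FET = 127°  [cyclic FETS, opposite ∠E+∠S]
2. ∠EFT = 31°  [△FET]
3. ∠EST = 31°  [same arc ET]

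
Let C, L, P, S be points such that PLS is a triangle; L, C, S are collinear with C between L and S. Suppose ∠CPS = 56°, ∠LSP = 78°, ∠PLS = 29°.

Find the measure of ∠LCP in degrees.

1. ∠CSP = 78°  [C on ray SL]
2. ∠PCS = 46°  [△PCS]
3. ∠LCP = 134°  [linear pair at C on LS]

∠LCP = 134°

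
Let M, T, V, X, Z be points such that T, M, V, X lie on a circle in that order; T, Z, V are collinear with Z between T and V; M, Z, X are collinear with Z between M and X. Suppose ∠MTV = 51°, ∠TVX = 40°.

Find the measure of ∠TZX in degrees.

1. ∠MXV = 51°  [same arc MV]
2. ∠VZX = 89°  [△VZX]
3. ∠TZX = 91°  [linear pair at Z on TV]

∠TZX = 91°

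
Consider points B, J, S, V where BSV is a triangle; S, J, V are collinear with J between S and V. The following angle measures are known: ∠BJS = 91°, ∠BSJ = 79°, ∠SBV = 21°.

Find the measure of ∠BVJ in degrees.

∠BVJ = 80°

1. ∠BSV = 79°  [J on ray SV]
2. ∠BVS = 80°  [△BSV]
3. ∠BVJ = 80°  [J on ray VS]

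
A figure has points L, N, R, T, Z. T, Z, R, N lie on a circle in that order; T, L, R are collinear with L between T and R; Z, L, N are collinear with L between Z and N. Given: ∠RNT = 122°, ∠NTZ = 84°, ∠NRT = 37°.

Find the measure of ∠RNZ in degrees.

∠RNZ = 63°

1. ∠NTR = 21°  [△TRN]
2. ∠NRZ = 96°  [cyclic TZRN, opposite ∠T+∠R]
3. ∠NZR = 21°  [same arc RN]
4. ∠RNZ = 63°  [△ZRN]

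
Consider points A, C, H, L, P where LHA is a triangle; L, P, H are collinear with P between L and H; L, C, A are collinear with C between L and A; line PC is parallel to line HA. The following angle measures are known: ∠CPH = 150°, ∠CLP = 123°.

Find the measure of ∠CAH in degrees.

1. ∠CPL = 30°  [linear pair at P on LH]
2. ∠LCP = 27°  [△LPC]
3. ∠ACP = 153°  [linear pair at C on LA]
4. ∠CAH = 27°  [PC∥HA, co-interior at A–C]

∠CAH = 27°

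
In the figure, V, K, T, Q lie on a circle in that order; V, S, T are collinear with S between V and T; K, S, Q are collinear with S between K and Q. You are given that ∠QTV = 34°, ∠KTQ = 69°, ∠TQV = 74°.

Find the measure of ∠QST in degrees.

∠QST = 107°

1. ∠QKV = 34°  [same arc VQ]
2. ∠QVT = 72°  [△VTQ]
3. ∠KVQ = 111°  [cyclic VKTQ, opposite ∠V+∠T]
4. ∠KQV = 35°  [△VKQ]
5. ∠QSV = 73°  [△VSQ]
6. ∠QST = 107°  [linear pair at S on VT]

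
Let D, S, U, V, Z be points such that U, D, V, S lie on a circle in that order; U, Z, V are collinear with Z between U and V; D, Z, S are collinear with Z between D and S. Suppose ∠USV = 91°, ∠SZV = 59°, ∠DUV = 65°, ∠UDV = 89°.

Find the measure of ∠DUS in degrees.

∠DUS = 98°

1. ∠DZU = 59°  [vertical angles at Z]
2. ∠DVU = 26°  [△UDV]
3. ∠SDU = 56°  [△UZD]
4. ∠DSU = 26°  [same arc UD]
5. ∠DUS = 98°  [△UDS]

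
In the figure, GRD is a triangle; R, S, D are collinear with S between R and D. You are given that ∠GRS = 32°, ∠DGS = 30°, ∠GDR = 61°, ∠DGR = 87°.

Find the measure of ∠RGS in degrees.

∠RGS = 57°

1. ∠GDS = 61°  [S on ray DR]
2. ∠DSG = 89°  [△GSD]
3. ∠GSR = 91°  [linear pair at S on RD]
4. ∠RGS = 57°  [△GRS]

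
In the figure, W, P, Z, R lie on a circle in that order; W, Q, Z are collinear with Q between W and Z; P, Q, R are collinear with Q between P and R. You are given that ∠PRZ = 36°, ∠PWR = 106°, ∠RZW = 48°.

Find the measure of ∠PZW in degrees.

∠PZW = 26°

1. ∠PWZ = 36°  [same arc PZ]
2. ∠PZR = 74°  [cyclic WPZR, opposite ∠W+∠Z]
3. ∠RPW = 48°  [same arc WR]
4. ∠PQW = 96°  [△WQP]
5. ∠RPZ = 70°  [△PZR]
6. ∠PQZ = 84°  [linear pair at Q on WZ]
7. ∠PZW = 26°  [△PQZ]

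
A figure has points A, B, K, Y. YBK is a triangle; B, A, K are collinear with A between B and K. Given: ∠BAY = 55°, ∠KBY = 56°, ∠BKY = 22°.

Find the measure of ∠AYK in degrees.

1. ∠KAY = 125°  [linear pair at A on BK]
2. ∠AKY = 22°  [A on ray KB]
3. ∠AYK = 33°  [△YAK]

∠AYK = 33°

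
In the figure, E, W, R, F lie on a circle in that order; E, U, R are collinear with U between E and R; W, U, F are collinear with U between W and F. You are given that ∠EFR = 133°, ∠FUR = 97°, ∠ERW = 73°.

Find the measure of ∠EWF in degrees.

∠EWF = 23°

1. ∠EWR = 47°  [cyclic EWRF, opposite ∠W+∠F]
2. ∠EUW = 97°  [vertical angles at U]
3. ∠REW = 60°  [△EWR]
4. ∠EWF = 23°  [△EUW]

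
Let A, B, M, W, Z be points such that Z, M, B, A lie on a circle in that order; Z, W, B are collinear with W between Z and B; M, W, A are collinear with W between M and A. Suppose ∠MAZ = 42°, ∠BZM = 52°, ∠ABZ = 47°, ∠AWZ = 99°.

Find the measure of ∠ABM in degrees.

1. ∠MBZ = 42°  [same arc ZM]
2. ∠BAM = 52°  [same arc MB]
3. ∠BWM = 99°  [vertical angles at W]
4. ∠AMB = 39°  [△MWB]
5. ∠ABM = 89°  [△MBA]

∠ABM = 89°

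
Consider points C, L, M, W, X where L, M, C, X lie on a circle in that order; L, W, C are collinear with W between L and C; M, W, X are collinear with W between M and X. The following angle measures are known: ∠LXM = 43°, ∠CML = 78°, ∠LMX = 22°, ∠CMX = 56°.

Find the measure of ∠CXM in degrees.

1. ∠LCM = 43°  [same arc LM]
2. ∠CLM = 59°  [△LMC]
3. ∠CXM = 59°  [same arc MC]

∠CXM = 59°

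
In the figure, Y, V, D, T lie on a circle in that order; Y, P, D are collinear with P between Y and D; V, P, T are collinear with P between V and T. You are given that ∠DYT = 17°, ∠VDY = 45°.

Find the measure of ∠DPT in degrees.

1. ∠VTY = 45°  [same arc YV]
2. ∠TPY = 118°  [△YPT]
3. ∠DPT = 62°  [linear pair at P on YD]

∠DPT = 62°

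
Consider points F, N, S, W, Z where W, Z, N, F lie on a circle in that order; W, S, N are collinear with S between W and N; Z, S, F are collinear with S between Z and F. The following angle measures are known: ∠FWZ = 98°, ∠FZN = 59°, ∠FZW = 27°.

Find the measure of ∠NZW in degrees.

∠NZW = 86°

1. ∠FNZ = 82°  [cyclic WZNF, opposite ∠W+∠N]
2. ∠WFZ = 55°  [△WZF]
3. ∠NFZ = 39°  [△ZNF]
4. ∠WNZ = 55°  [same arc WZ]
5. ∠NWZ = 39°  [same arc ZN]
6. ∠NZW = 86°  [△WZN]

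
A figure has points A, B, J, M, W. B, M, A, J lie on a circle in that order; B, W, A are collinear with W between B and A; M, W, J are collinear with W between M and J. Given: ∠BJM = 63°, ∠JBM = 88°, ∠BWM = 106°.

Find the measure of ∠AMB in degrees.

∠AMB = 72°

1. ∠BAM = 63°  [same arc BM]
2. ∠BMJ = 29°  [△BMJ]
3. ∠ABM = 45°  [△BWM]
4. ∠AMB = 72°  [△BMA]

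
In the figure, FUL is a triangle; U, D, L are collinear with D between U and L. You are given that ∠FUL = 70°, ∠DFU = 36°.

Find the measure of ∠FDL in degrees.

1. ∠DUF = 70°  [D on ray UL]
2. ∠FDU = 74°  [△FUD]
3. ∠FDL = 106°  [linear pair at D on UL]

∠FDL = 106°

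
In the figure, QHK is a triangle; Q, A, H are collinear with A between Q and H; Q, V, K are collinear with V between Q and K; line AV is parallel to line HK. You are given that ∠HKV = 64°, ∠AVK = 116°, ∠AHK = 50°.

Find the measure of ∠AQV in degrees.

∠AQV = 66°

1. ∠HKQ = 64°  [V on ray KQ]
2. ∠KHQ = 50°  [A on ray HQ]
3. ∠HQK = 66°  [△QHK]
4. ∠AQV = 66°  [A on QH, V on QK]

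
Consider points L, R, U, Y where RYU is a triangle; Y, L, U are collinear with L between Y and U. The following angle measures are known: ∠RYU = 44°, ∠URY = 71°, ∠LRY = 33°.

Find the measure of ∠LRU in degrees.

1. ∠RUY = 65°  [△RYU]
2. ∠LYR = 44°  [L on ray YU]
3. ∠RLY = 103°  [△RYL]
4. ∠LUR = 65°  [L on ray UY]
5. ∠RLU = 77°  [linear pair at L on YU]
6. ∠LRU = 38°  [△RLU]

∠LRU = 38°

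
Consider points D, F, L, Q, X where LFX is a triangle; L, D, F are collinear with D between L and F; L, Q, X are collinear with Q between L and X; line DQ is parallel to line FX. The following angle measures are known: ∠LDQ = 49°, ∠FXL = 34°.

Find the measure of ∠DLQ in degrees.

1. ∠LFX = 49°  [DQ∥FX, corresponding at D]
2. ∠FLX = 97°  [△LFX]
3. ∠DLQ = 97°  [D on LF, Q on LX]

∠DLQ = 97°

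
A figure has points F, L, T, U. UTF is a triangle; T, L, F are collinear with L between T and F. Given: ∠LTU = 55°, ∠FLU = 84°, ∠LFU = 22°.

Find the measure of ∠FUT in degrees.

1. ∠FTU = 55°  [L on ray TF]
2. ∠TFU = 22°  [L on ray FT]
3. ∠FUT = 103°  [△UTF]

∠FUT = 103°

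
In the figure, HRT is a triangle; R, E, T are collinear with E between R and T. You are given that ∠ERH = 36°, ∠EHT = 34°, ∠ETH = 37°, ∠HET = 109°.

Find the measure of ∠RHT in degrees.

∠RHT = 107°

1. ∠HRT = 36°  [E on ray RT]
2. ∠HTR = 37°  [E on ray TR]
3. ∠RHT = 107°  [△HRT]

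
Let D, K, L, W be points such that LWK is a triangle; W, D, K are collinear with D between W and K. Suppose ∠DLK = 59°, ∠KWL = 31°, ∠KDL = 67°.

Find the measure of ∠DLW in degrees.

∠DLW = 36°

1. ∠DWL = 31°  [D on ray WK]
2. ∠LDW = 113°  [linear pair at D on WK]
3. ∠DLW = 36°  [△LWD]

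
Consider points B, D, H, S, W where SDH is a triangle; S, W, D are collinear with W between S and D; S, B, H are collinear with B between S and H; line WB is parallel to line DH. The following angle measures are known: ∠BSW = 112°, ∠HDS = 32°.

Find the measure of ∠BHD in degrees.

∠BHD = 36°

1. ∠DSH = 112°  [W on SD, B on SH]
2. ∠DHS = 36°  [△SDH]
3. ∠BHD = 36°  [B on ray HS]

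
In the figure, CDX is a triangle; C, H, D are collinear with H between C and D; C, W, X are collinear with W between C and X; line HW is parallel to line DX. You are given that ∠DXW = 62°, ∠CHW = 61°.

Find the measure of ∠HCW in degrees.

∠HCW = 57°

1. ∠CXD = 62°  [W on ray XC]
2. ∠CDX = 61°  [HW∥DX, corresponding at H]
3. ∠DCX = 57°  [△CDX]
4. ∠HCW = 57°  [H on CD, W on CX]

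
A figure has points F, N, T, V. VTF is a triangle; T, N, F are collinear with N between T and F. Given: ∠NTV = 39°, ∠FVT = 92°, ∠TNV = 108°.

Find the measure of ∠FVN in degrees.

1. ∠FTV = 39°  [N on ray TF]
2. ∠TFV = 49°  [△VTF]
3. ∠FNV = 72°  [linear pair at N on TF]
4. ∠NFV = 49°  [N on ray FT]
5. ∠FVN = 59°  [△VNF]

∠FVN = 59°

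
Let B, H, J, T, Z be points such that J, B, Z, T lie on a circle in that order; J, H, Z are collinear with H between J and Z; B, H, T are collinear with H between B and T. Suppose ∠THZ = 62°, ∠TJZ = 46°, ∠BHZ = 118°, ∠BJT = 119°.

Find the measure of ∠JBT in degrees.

∠JBT = 45°

1. ∠JHT = 118°  [linear pair at H on JZ]
2. ∠BTJ = 16°  [△JHT]
3. ∠JBT = 45°  [△JBT]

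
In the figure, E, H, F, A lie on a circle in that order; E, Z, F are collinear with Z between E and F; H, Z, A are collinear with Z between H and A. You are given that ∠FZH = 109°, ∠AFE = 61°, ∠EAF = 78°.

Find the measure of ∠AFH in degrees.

1. ∠AZE = 109°  [vertical angles at Z]
2. ∠AHE = 61°  [same arc EA]
3. ∠AEF = 41°  [△EFA]
4. ∠EAH = 30°  [△EZA]
5. ∠AEH = 89°  [△EHA]
6. ∠AFH = 91°  [cyclic EHFA, opposite ∠E+∠F]

∠AFH = 91°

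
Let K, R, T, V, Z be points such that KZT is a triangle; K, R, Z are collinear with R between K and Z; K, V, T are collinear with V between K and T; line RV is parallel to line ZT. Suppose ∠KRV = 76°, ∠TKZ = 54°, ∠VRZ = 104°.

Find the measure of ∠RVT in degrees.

1. ∠KZT = 76°  [RV∥ZT, corresponding at R]
2. ∠KTZ = 50°  [△KZT]
3. ∠KVR = 50°  [RV∥ZT, corresponding at V]
4. ∠RVT = 130°  [linear pair at V on KT]

∠RVT = 130°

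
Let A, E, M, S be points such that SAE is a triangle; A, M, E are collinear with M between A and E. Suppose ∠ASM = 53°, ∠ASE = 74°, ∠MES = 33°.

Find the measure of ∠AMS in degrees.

∠AMS = 54°

1. ∠AES = 33°  [M on ray EA]
2. ∠EAS = 73°  [△SAE]
3. ∠MAS = 73°  [M on ray AE]
4. ∠AMS = 54°  [△SAM]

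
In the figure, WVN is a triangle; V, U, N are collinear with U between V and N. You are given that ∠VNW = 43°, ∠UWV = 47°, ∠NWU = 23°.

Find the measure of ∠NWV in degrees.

∠NWV = 70°

1. ∠UNW = 43°  [U on ray NV]
2. ∠NUW = 114°  [△WUN]
3. ∠VUW = 66°  [linear pair at U on VN]
4. ∠UVW = 67°  [△WVU]
5. ∠NVW = 67°  [U on ray VN]
6. ∠NWV = 70°  [△WVN]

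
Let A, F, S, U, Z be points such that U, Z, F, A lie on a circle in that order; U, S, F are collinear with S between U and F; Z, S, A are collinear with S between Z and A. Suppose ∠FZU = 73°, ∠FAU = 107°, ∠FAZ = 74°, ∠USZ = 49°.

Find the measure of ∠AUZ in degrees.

∠AUZ = 90°

1. ∠FUZ = 74°  [same arc ZF]
2. ∠AZU = 57°  [△USZ]
3. ∠UFZ = 33°  [△UZF]
4. ∠UAZ = 33°  [same arc UZ]
5. ∠AUZ = 90°  [△UZA]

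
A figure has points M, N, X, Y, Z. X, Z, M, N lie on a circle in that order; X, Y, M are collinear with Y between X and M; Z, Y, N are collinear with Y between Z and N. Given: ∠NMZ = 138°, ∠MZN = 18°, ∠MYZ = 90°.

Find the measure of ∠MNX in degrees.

∠MNX = 96°

1. ∠MNZ = 24°  [△ZMN]
2. ∠XMZ = 72°  [△ZYM]
3. ∠MXZ = 24°  [same arc ZM]
4. ∠MZX = 84°  [△XZM]
5. ∠MNX = 96°  [cyclic XZMN, opposite ∠Z+∠N]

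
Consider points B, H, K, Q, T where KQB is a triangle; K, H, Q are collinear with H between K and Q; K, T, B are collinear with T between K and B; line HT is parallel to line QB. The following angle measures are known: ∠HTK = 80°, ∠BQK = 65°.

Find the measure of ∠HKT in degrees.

∠HKT = 35°

1. ∠KBQ = 80°  [HT∥QB, corresponding at T]
2. ∠BKQ = 35°  [△KQB]
3. ∠HKT = 35°  [H on KQ, T on KB]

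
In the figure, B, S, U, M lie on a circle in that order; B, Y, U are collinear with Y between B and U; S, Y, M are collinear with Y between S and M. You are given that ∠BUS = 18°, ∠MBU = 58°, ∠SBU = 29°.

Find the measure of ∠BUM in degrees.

∠BUM = 75°

1. ∠BMS = 18°  [same arc BS]
2. ∠BYM = 104°  [△BYM]
3. ∠SMU = 29°  [same arc SU]
4. ∠MYU = 76°  [linear pair at Y on BU]
5. ∠BUM = 75°  [△UYM]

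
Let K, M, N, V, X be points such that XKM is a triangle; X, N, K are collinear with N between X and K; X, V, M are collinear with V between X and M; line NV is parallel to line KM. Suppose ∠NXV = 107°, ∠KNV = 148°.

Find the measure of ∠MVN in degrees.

∠MVN = 139°

1. ∠VNX = 32°  [linear pair at N on XK]
2. ∠NVX = 41°  [△XNV]
3. ∠MVN = 139°  [linear pair at V on XM]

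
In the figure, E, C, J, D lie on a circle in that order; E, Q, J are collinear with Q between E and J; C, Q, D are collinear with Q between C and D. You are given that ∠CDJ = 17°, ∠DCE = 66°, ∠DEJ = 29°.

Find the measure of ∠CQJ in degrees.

∠CQJ = 83°

1. ∠CEJ = 17°  [same arc CJ]
2. ∠CQE = 97°  [△EQC]
3. ∠CQJ = 83°  [linear pair at Q on EJ]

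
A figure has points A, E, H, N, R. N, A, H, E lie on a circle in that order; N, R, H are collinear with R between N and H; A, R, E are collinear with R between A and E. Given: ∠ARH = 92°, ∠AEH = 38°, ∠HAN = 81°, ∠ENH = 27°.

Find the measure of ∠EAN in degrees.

∠EAN = 54°

1. ∠ARN = 88°  [linear pair at R on NH]
2. ∠ANH = 38°  [same arc AH]
3. ∠EAN = 54°  [△NRA]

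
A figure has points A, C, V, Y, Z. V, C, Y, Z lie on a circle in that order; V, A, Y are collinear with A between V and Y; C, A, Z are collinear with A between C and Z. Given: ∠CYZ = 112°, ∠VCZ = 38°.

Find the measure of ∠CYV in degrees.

∠CYV = 74°

1. ∠CVZ = 68°  [cyclic VCYZ, opposite ∠V+∠Y]
2. ∠CZV = 74°  [△VCZ]
3. ∠CYV = 74°  [same arc VC]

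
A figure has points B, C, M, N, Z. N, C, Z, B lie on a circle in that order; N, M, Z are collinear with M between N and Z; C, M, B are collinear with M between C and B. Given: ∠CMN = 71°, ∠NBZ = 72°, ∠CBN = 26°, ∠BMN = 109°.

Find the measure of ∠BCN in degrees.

∠BCN = 63°

1. ∠NCZ = 108°  [cyclic NCZB, opposite ∠C+∠B]
2. ∠CZN = 26°  [same arc NC]
3. ∠CNZ = 46°  [△NCZ]
4. ∠BCN = 63°  [△NMC]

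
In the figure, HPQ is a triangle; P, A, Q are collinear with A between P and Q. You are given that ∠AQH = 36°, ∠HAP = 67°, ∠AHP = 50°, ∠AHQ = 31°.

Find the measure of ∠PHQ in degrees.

1. ∠HQP = 36°  [A on ray QP]
2. ∠APH = 63°  [△HPA]
3. ∠HPQ = 63°  [A on ray PQ]
4. ∠PHQ = 81°  [△HPQ]

∠PHQ = 81°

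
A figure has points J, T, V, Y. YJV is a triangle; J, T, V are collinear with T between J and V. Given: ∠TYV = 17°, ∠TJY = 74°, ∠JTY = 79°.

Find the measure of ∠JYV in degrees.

∠JYV = 44°

1. ∠VJY = 74°  [T on ray JV]
2. ∠VTY = 101°  [linear pair at T on JV]
3. ∠TVY = 62°  [△YTV]
4. ∠JVY = 62°  [T on ray VJ]
5. ∠JYV = 44°  [△YJV]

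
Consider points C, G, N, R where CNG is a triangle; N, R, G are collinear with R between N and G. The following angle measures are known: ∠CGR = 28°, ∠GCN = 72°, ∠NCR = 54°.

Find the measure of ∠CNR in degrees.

∠CNR = 80°

1. ∠CGN = 28°  [R on ray GN]
2. ∠CNG = 80°  [△CNG]
3. ∠CNR = 80°  [R on ray NG]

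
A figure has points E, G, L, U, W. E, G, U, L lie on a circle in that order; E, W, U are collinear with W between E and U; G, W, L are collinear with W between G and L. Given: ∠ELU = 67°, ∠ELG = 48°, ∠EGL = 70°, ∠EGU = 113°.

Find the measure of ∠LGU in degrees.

∠LGU = 43°

1. ∠EUG = 48°  [same arc EG]
2. ∠GEL = 62°  [△EGL]
3. ∠GEU = 19°  [△EGU]
4. ∠GUL = 118°  [cyclic EGUL, opposite ∠E+∠U]
5. ∠GLU = 19°  [same arc GU]
6. ∠LGU = 43°  [△GUL]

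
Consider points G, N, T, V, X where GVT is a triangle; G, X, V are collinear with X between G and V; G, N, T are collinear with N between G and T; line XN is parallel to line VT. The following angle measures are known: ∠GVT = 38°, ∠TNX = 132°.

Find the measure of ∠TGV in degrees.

1. ∠GXN = 38°  [XN∥VT, corresponding at X]
2. ∠GNX = 48°  [linear pair at N on GT]
3. ∠NGX = 94°  [△GXN]
4. ∠TGV = 94°  [X on GV, N on GT]

∠TGV = 94°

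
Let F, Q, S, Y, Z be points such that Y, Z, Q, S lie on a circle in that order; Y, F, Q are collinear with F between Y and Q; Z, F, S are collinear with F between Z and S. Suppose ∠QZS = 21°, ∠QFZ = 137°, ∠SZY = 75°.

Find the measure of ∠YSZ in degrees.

1. ∠QYS = 21°  [same arc QS]
2. ∠SFY = 137°  [vertical angles at F]
3. ∠YSZ = 22°  [△YFS]

∠YSZ = 22°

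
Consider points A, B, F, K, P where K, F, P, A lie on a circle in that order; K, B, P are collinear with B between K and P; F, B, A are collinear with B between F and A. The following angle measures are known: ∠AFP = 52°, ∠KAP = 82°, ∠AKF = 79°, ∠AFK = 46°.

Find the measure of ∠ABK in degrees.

∠ABK = 73°

1. ∠AKP = 52°  [same arc PA]
2. ∠FAK = 55°  [△KFA]
3. ∠ABK = 73°  [△KBA]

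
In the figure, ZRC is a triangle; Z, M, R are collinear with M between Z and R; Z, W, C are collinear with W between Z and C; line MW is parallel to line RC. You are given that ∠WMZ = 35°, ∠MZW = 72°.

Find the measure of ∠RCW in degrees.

∠RCW = 73°

1. ∠MWZ = 73°  [△ZMW]
2. ∠CWM = 107°  [linear pair at W on ZC]
3. ∠RCW = 73°  [MW∥RC, co-interior at C–W]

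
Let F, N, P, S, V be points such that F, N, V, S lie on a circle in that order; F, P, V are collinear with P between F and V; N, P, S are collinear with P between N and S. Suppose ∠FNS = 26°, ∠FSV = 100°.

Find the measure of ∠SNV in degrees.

1. ∠FVS = 26°  [same arc FS]
2. ∠SFV = 54°  [△FVS]
3. ∠SNV = 54°  [same arc VS]

∠SNV = 54°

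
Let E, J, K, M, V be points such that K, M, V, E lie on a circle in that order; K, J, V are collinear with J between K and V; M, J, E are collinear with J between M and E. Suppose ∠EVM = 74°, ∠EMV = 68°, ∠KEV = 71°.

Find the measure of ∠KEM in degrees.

∠KEM = 33°

1. ∠MEV = 38°  [△MVE]
2. ∠KMV = 109°  [cyclic KMVE, opposite ∠M+∠E]
3. ∠MKV = 38°  [same arc MV]
4. ∠KVM = 33°  [△KMV]
5. ∠KEM = 33°  [same arc KM]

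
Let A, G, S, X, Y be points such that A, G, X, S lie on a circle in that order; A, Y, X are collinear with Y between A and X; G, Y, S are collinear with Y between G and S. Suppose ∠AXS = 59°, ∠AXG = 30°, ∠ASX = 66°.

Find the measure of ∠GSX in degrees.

1. ∠AGS = 59°  [same arc AS]
2. ∠SAX = 55°  [△AXS]
3. ∠ASG = 30°  [same arc AG]
4. ∠GAS = 91°  [△AGS]
5. ∠SGX = 55°  [same arc XS]
6. ∠GXS = 89°  [cyclic AGXS, opposite ∠A+∠X]
7. ∠GSX = 36°  [△GXS]

∠GSX = 36°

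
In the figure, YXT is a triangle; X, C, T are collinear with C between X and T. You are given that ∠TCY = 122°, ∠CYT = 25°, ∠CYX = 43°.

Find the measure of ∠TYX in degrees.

∠TYX = 68°

1. ∠CTY = 33°  [△YCT]
2. ∠XCY = 58°  [linear pair at C on XT]
3. ∠CXY = 79°  [△YXC]
4. ∠XTY = 33°  [C on ray TX]
5. ∠TXY = 79°  [C on ray XT]
6. ∠TYX = 68°  [△YXT]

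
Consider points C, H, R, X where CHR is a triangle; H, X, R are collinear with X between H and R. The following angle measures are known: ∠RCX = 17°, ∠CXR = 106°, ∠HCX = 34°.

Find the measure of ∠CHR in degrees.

1. ∠CXH = 74°  [linear pair at X on HR]
2. ∠CHX = 72°  [△CHX]
3. ∠CHR = 72°  [X on ray HR]

∠CHR = 72°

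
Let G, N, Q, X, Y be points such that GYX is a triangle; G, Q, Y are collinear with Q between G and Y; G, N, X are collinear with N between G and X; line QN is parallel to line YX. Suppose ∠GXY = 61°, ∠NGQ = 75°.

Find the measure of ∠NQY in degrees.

1. ∠GNQ = 61°  [QN∥YX, corresponding at N]
2. ∠GQN = 44°  [△GQN]
3. ∠NQY = 136°  [linear pair at Q on GY]

∠NQY = 136°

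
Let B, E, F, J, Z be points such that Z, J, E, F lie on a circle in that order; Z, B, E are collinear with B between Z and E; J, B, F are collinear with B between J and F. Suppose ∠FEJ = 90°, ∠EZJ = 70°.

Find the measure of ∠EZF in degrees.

∠EZF = 20°

1. ∠EFJ = 70°  [same arc JE]
2. ∠EJF = 20°  [△JEF]
3. ∠EZF = 20°  [same arc EF]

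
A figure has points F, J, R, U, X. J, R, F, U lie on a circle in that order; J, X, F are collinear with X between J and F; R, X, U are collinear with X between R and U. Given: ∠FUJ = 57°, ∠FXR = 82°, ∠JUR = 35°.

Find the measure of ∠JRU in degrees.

1. ∠FRJ = 123°  [cyclic JRFU, opposite ∠R+∠U]
2. ∠JXR = 98°  [linear pair at X on JF]
3. ∠JFR = 35°  [same arc JR]
4. ∠FJR = 22°  [△JRF]
5. ∠JRU = 60°  [△JXR]

∠JRU = 60°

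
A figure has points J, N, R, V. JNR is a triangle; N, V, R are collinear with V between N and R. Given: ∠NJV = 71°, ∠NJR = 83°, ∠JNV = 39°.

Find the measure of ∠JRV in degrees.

1. ∠JNR = 39°  [V on ray NR]
2. ∠JRN = 58°  [△JNR]
3. ∠JRV = 58°  [V on ray RN]

∠JRV = 58°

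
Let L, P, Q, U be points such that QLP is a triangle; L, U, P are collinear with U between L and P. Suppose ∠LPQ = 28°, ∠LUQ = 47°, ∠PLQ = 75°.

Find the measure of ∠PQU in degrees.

∠PQU = 19°

1. ∠QPU = 28°  [U on ray PL]
2. ∠PUQ = 133°  [linear pair at U on LP]
3. ∠PQU = 19°  [△QUP]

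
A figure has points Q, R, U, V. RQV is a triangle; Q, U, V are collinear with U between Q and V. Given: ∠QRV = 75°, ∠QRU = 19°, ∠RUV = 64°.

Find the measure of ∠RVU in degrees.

1. ∠QUR = 116°  [linear pair at U on QV]
2. ∠RQU = 45°  [△RQU]
3. ∠RQV = 45°  [U on ray QV]
4. ∠QVR = 60°  [△RQV]
5. ∠RVU = 60°  [U on ray VQ]

∠RVU = 60°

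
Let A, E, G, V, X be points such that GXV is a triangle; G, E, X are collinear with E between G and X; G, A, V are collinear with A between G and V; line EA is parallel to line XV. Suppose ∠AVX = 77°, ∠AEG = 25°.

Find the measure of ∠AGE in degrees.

1. ∠GVX = 77°  [A on ray VG]
2. ∠GXV = 25°  [EA∥XV, corresponding at E]
3. ∠VGX = 78°  [△GXV]
4. ∠AGE = 78°  [E on GX, A on GV]

∠AGE = 78°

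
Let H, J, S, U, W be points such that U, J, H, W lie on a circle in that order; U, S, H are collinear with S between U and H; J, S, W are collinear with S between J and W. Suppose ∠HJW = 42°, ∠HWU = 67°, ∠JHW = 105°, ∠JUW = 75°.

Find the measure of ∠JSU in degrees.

1. ∠HUW = 42°  [same arc HW]
2. ∠HWJ = 33°  [△JHW]
3. ∠UHW = 71°  [△UHW]
4. ∠HUJ = 33°  [same arc JH]
5. ∠UJW = 71°  [same arc UW]
6. ∠JSU = 76°  [△USJ]

∠JSU = 76°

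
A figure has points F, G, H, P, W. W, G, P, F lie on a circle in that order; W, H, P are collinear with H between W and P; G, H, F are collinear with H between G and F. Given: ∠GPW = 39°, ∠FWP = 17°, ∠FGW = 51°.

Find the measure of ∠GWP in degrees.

1. ∠GFW = 39°  [same arc WG]
2. ∠FHW = 124°  [△WHF]
3. ∠FPW = 51°  [same arc WF]
4. ∠FHP = 56°  [linear pair at H on WP]
5. ∠GFP = 73°  [△PHF]
6. ∠GWP = 73°  [same arc GP]

∠GWP = 73°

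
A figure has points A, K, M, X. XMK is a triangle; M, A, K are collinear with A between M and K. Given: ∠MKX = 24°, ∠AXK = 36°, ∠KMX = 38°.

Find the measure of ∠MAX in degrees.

1. ∠AKX = 24°  [A on ray KM]
2. ∠KAX = 120°  [△XAK]
3. ∠MAX = 60°  [linear pair at A on MK]

∠MAX = 60°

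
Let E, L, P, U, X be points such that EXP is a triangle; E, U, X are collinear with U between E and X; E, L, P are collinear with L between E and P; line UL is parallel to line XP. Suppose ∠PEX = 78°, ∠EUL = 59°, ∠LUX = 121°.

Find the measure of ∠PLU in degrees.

1. ∠LEU = 78°  [U on EX, L on EP]
2. ∠ELU = 43°  [△EUL]
3. ∠PLU = 137°  [linear pair at L on EP]

∠PLU = 137°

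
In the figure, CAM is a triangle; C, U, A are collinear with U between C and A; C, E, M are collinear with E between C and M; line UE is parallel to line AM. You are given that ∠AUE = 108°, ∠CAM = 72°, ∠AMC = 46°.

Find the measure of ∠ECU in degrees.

∠ECU = 62°

1. ∠CUE = 72°  [linear pair at U on CA]
2. ∠CEU = 46°  [UE∥AM, corresponding at E]
3. ∠ECU = 62°  [△CUE]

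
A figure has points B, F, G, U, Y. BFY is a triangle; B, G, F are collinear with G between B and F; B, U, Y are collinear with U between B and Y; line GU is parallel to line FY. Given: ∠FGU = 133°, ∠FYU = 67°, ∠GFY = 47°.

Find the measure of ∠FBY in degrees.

∠FBY = 66°

1. ∠BYF = 67°  [U on ray YB]
2. ∠BFY = 47°  [G on ray FB]
3. ∠FBY = 66°  [△BFY]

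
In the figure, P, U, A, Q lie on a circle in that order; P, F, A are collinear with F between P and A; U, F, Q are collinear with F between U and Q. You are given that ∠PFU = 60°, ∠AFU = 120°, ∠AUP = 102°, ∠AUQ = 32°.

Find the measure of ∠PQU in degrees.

∠PQU = 28°

1. ∠PFQ = 120°  [vertical angles at F]
2. ∠APQ = 32°  [same arc AQ]
3. ∠PQU = 28°  [△PFQ]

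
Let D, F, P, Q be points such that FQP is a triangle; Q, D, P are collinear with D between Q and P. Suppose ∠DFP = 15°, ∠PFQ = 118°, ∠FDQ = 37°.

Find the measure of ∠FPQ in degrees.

∠FPQ = 22°

1. ∠FDP = 143°  [linear pair at D on QP]
2. ∠DPF = 22°  [△FDP]
3. ∠FPQ = 22°  [D on ray PQ]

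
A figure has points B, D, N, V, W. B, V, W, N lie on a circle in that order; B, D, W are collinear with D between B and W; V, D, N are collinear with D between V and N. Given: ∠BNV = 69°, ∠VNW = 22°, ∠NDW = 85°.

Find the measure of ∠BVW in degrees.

∠BVW = 89°

1. ∠BWV = 69°  [same arc BV]
2. ∠VBW = 22°  [same arc VW]
3. ∠BVW = 89°  [△BVW]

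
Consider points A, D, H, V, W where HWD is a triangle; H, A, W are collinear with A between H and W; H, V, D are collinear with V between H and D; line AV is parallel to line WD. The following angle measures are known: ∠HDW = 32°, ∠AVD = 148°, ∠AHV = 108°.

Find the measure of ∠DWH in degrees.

∠DWH = 40°

1. ∠AVH = 32°  [AV∥WD, corresponding at V]
2. ∠HAV = 40°  [△HAV]
3. ∠DWH = 40°  [AV∥WD, corresponding at A]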